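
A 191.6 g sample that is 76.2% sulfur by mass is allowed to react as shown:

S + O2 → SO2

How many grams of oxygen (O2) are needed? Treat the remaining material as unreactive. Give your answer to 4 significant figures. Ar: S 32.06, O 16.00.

145.7 g

Mass of pure S = 191.6 g × 0.762 = 146.00 g.
M(S) = 32.06 g/mol.
M(O2) = 2(16.00) = 32.00 g/mol.
n(S) = 146.00 g / 32.06 g/mol = 4.5539 mol.
From the equation the S:O2 mole ratio is 1:1, so n(O2) = 4.5539 × 1/1 = 4.5539 mol.
Mass of O2 = 4.5539 mol × 32.00 g/mol = 145.73 g.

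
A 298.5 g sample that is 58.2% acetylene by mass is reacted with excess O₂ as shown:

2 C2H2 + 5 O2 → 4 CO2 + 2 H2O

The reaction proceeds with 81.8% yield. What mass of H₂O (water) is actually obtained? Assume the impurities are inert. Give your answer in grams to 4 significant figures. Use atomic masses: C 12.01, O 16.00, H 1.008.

Pure C2H2 available = 298.5 g × 0.582 = 173.73 g.
M(C2H2) = 2(12.01) + 2(1.008) = 26.036 g/mol.
M(H2O) = 2(1.008) + 16.00 = 18.016 g/mol.
n(C2H2) = 173.73 g / 26.036 g/mol = 6.6726 mol.
From the equation the C2H2:H2O mole ratio is 2:2, so n(H2O) = 6.6726 × 2/2 = 6.6726 mol.
Mass of H2O = 6.6726 mol × 18.016 g/mol = 120.21 g.
Actual mass collected = 120.21 g × 0.818 = 98.334 g.

98.33 g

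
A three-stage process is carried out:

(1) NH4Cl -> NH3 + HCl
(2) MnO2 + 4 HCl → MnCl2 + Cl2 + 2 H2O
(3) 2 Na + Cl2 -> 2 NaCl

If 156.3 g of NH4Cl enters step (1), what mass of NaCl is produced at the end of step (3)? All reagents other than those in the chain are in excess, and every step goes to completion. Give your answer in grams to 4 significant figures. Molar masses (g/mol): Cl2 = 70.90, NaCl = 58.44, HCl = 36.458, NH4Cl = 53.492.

n(NH4Cl) = 156.3 / 53.492 = 2.9219 mol.
Reaction (1): NH4Cl→HCl ratio 1:1 ⇒ n(HCl) = 2.9219 mol.
Reaction (2): HCl→Cl2 ratio 4:1 ⇒ n(Cl2) = 0.73048 mol.
Reaction (3): Cl2→NaCl ratio 1:2 ⇒ n(NaCl) = 1.4610 mol.
Mass of NaCl = 1.4610 × 58.44 = 85.379 g.

85.38 g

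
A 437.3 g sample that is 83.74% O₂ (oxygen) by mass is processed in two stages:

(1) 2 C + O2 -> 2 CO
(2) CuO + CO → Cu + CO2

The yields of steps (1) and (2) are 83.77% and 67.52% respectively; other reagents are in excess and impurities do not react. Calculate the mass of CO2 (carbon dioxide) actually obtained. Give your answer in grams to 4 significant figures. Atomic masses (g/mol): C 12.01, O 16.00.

569.7 g

Pure O2 = 437.3 × 0.8374 = 366.20 g.
M(O2) = 2(16.00) = 32.00 g/mol.
M(CO2) = 12.01 + 2(16.00) = 44.01 g/mol.
n(O2) = 366.20 / 32.00 = 11.444 mol.
Step 1 (O2:CO = 1:2): theoretical n(CO) = 22.887 mol; at 83.77% yield, n(CO) = 19.173 mol.
Step 2 (CO:CO2 = 1:1): theoretical n(CO2) = 19.173 mol, so theoretical mass = 19.173 × 44.01 = 843.79 g.
At 67.52% yield, actual mass of CO2 = 843.79 × 0.6752 = 569.72 g.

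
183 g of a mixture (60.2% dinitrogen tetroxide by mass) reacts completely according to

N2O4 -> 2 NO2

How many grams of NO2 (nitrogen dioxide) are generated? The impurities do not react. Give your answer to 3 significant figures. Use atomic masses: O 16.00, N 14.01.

Mass of pure N2O4 = 183 g × 0.602 = 110.2 g.
M(N2O4) = 2(14.01) + 4(16.00) = 92.02 g/mol.
M(NO2) = 14.01 + 2(16.00) = 46.01 g/mol.
n(N2O4) = 110.2 g / 92.02 g/mol = 1.197 mol.
From the equation the N2O4:NO2 mole ratio is 1:2, so n(NO2) = 1.197 × 2/1 = 2.394 mol.
Mass of NO2 = 2.394 mol × 46.01 g/mol = 110.2 g.

110 g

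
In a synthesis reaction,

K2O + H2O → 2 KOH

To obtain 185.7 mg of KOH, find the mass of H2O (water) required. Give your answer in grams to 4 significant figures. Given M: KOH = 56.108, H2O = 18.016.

Convert: 185.7 mg = 0.18570 g.
n(KOH) = 0.18570 g / 56.108 g/mol = 0.0033097 mol.
From the equation the KOH:H2O mole ratio is 2:1, so n(H2O) = 0.0033097 × 1/2 = 0.0016548 mol.
Mass of H2O = 0.0016548 mol × 18.016 g/mol = 0.029814 g.

0.02981 g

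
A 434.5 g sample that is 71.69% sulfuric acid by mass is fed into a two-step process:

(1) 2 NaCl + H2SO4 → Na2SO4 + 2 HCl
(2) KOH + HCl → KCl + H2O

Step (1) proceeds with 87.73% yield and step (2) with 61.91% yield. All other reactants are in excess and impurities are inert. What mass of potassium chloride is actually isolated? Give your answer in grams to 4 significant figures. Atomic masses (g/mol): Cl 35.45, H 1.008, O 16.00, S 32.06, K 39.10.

257.2 g

Pure H2SO4 = 434.5 × 0.7169 = 311.49 g.
M(H2SO4) = 2(1.008) + 32.06 + 4(16.00) = 98.076 g/mol.
M(KCl) = 39.10 + 35.45 = 74.55 g/mol.
n(H2SO4) = 311.49 / 98.076 = 3.1760 mol.
Step 1 (H2SO4:HCl = 1:2): theoretical n(HCl) = 6.3521 mol; at 87.73% yield, n(HCl) = 5.5727 mol.
Step 2 (HCl:KCl = 1:1): theoretical n(KCl) = 5.5727 mol, so theoretical mass = 5.5727 × 74.55 = 415.44 g.
At 61.91% yield, actual mass of KCl = 415.44 × 0.6191 = 257.20 g.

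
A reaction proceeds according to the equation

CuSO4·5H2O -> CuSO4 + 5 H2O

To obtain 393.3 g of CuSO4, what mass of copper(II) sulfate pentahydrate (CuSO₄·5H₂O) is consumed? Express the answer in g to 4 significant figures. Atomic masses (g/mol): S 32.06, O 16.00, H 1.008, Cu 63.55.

M(CuSO4) = 63.55 + 32.06 + 4(16.00) = 159.61 g/mol.
M(CuSO4·5H2O) = 63.55 + 32.06 + 9(16.00) + 10(1.008) = 249.69 g/mol.
n(CuSO4) = 393.30 g / 159.61 g/mol = 2.4641 mol.
From the equation the CuSO4:CuSO4·5H2O mole ratio is 1:1, so n(CuSO4·5H2O) = 2.4641 × 1/1 = 2.4641 mol.
Mass of CuSO4·5H2O = 2.4641 mol × 249.69 g/mol = 615.27 g.

615.3 g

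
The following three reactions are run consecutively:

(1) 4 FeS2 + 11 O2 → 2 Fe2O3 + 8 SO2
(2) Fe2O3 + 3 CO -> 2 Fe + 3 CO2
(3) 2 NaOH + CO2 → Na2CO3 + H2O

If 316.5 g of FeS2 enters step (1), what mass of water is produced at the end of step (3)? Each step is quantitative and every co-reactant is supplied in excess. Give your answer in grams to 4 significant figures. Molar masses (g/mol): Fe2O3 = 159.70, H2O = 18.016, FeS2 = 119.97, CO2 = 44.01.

n(FeS2) = 316.5 / 119.97 = 2.6382 mol.
Reaction (1): FeS2→Fe2O3 ratio 4:2 ⇒ n(Fe2O3) = 1.3191 mol.
Reaction (2): Fe2O3→CO2 ratio 1:3 ⇒ n(CO2) = 3.9572 mol.
Reaction (3): CO2→H2O ratio 1:1 ⇒ n(H2O) = 3.9572 mol.
Mass of H2O = 3.9572 × 18.016 = 71.294 g.

71.29 g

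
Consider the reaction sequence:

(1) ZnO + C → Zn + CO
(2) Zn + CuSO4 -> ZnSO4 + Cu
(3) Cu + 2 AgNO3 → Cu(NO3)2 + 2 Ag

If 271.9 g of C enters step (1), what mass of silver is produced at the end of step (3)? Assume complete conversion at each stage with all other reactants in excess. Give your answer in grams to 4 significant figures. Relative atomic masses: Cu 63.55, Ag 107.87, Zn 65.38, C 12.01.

4884 g

M(C) = 12.01 g/mol.
M(Ag) = 107.87 g/mol.
n(C) = 271.9 / 12.01 = 22.639 mol.
Reaction (1): C→Zn ratio 1:1 ⇒ n(Zn) = 22.639 mol.
Reaction (2): Zn→Cu ratio 1:1 ⇒ n(Cu) = 22.639 mol.
Reaction (3): Cu→Ag ratio 1:2 ⇒ n(Ag) = 45.279 mol.
Mass of Ag = 45.279 × 107.87 = 4884.2 g.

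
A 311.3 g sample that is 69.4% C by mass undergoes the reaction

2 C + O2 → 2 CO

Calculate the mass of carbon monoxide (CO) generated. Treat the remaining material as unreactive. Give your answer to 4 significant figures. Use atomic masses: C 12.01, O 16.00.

503.9 g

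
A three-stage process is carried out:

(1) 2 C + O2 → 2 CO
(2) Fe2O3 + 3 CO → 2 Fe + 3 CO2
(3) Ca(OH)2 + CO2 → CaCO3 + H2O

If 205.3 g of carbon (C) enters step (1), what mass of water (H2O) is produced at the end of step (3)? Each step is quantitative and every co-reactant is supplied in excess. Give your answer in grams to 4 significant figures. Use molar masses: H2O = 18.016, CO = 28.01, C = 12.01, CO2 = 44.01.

308.0 g

n(C) = 205.3 / 12.01 = 17.094 mol.
Reaction (1): C→CO ratio 2:2 ⇒ n(CO) = 17.094 mol.
Reaction (2): CO→CO2 ratio 3:3 ⇒ n(CO2) = 17.094 mol.
Reaction (3): CO2→H2O ratio 1:1 ⇒ n(H2O) = 17.094 mol.
Mass of H2O = 17.094 × 18.016 = 307.97 g.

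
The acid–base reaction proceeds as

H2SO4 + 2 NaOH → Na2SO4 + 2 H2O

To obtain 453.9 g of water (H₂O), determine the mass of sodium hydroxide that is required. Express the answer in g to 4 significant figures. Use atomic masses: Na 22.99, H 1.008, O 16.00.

M(H2O) = 2(1.008) + 16.00 = 18.016 g/mol.
M(NaOH) = 22.99 + 16.00 + 1.008 = 39.998 g/mol.
n(H2O) = 453.90 g / 18.016 g/mol = 25.194 mol.
From the equation the H2O:NaOH mole ratio is 2:2, so n(NaOH) = 25.194 × 2/2 = 25.194 mol.
Mass of NaOH = 25.194 mol × 39.998 g/mol = 1007.7 g.

1008 g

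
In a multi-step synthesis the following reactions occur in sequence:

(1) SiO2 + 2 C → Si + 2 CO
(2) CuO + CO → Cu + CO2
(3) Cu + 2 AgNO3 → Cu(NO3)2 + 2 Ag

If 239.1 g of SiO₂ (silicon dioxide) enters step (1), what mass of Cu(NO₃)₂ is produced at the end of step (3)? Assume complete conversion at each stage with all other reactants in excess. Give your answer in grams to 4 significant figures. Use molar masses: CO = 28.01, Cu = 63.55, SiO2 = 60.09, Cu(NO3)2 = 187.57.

1493 g

n(SiO2) = 239.1 / 60.09 = 3.9790 mol.
Reaction (1): SiO2→CO ratio 1:2 ⇒ n(CO) = 7.9581 mol.
Reaction (2): CO→Cu ratio 1:1 ⇒ n(Cu) = 7.9581 mol.
Reaction (3): Cu→Cu(NO3)2 ratio 1:1 ⇒ n(Cu(NO3)2) = 7.9581 mol.
Mass of Cu(NO3)2 = 7.9581 × 187.57 = 1492.7 g.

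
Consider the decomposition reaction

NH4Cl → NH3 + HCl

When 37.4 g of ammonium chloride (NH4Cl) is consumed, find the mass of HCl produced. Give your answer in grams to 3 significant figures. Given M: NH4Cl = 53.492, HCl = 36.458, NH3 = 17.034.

25.5 g

n(NH4Cl) = 37.40 g / 53.492 g/mol = 0.6992 mol.
From the equation the NH4Cl:HCl mole ratio is 1:1, so n(HCl) = 0.6992 × 1/1 = 0.6992 mol.
Mass of HCl = 0.6992 mol × 36.458 g/mol = 25.49 g.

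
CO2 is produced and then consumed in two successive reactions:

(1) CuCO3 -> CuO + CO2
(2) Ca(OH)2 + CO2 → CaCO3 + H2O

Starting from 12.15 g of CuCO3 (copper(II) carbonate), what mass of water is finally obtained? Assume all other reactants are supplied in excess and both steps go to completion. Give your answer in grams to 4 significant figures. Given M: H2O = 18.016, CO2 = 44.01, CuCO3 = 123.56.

1.772 g

n(CuCO3) = 12.150 / 123.56 = 0.098333 mol.
Step 1 gives a 1:1 ratio of CuCO3 to CO2, so n(CO2) = 0.098333 mol.
In step 2 the CO2:H2O ratio is 1:1, so n(H2O) = 0.098333 mol.
Mass of H2O = 0.098333 × 18.016 = 1.7716 g.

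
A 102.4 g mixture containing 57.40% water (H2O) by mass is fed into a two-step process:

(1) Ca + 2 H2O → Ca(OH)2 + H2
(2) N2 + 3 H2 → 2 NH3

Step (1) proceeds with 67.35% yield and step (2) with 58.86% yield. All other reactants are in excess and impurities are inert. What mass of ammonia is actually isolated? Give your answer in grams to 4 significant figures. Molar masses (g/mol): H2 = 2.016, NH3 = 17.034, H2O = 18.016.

Pure H2O = 102.4 × 0.5740 = 58.778 g.
n(H2O) = 58.778 / 18.016 = 3.2625 mol.
Step 1 (H2O:H2 = 2:1): theoretical n(H2) = 1.6313 mol; at 67.35% yield, n(H2) = 1.0987 mol.
Step 2 (H2:NH3 = 3:2): theoretical n(NH3) = 0.73244 mol, so theoretical mass = 0.73244 × 17.034 = 12.476 g.
At 58.86% yield, actual mass of NH3 = 12.476 × 0.5886 = 7.3436 g.

7.344 g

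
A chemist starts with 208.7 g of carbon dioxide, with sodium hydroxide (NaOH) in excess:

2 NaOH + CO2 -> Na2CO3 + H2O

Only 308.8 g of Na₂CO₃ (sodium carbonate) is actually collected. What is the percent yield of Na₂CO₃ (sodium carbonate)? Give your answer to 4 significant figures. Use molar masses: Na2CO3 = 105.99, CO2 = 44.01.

61.44 %

n(CO2) = 208.70 g / 44.01 g/mol = 4.7421 mol.
From the equation the CO2:Na2CO3 mole ratio is 1:1, so n(Na2CO3) = 4.7421 × 1/1 = 4.7421 mol.
Mass of Na2CO3 = 4.7421 mol × 105.99 g/mol = 502.62 g.
This is the theoretical yield. Percent yield = 308.8 g / 502.62 g × 100% = 61.439%.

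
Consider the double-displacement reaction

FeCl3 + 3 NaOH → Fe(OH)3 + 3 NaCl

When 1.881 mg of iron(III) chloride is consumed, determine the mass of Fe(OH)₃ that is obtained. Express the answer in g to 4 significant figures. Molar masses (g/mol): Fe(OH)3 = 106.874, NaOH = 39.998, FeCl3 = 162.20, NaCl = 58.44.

Convert: 1.881 mg = 0.0018810 g.
n(FeCl3) = 0.0018810 g / 162.20 g/mol = 1.1597 × 10^-5 mol.
From the equation the FeCl3:Fe(OH)3 mole ratio is 1:1, so n(Fe(OH)3) = 1.1597 × 10^-5 × 1/1 = 1.1597 × 10^-5 mol.
Mass of Fe(OH)3 = 1.1597 × 10^-5 mol × 106.874 g/mol = 0.0012394 g.

0.001239 g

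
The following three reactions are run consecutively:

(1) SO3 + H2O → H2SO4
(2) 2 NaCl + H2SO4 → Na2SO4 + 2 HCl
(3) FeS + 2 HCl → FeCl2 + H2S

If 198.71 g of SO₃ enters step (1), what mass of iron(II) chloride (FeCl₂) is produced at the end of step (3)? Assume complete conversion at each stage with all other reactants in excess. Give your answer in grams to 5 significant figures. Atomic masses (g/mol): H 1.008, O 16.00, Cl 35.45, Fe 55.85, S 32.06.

314.60 g

M(SO3) = 32.06 + 3(16.00) = 80.06 g/mol.
M(FeCl2) = 55.85 + 2(35.45) = 126.75 g/mol.
n(SO3) = 198.71 / 80.06 = 2.48201 mol.
Reaction (1): SO3→H2SO4 ratio 1:1 ⇒ n(H2SO4) = 2.48201 mol.
Reaction (2): H2SO4→HCl ratio 1:2 ⇒ n(HCl) = 4.96403 mol.
Reaction (3): HCl→FeCl2 ratio 2:1 ⇒ n(FeCl2) = 2.48201 mol.
Mass of FeCl2 = 2.48201 × 126.75 = 314.595 g.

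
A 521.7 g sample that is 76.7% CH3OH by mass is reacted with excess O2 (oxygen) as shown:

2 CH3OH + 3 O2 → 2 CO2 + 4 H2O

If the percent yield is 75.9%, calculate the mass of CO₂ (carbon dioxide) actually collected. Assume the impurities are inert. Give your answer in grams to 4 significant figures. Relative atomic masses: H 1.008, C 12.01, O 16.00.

Pure CH3OH available = 521.7 g × 0.767 = 400.14 g.
M(CH3OH) = 12.01 + 4(1.008) + 16.00 = 32.042 g/mol.
M(CO2) = 12.01 + 2(16.00) = 44.01 g/mol.
n(CH3OH) = 400.14 g / 32.042 g/mol = 12.488 mol.
From the equation the CH3OH:CO2 mole ratio is 2:2, so n(CO2) = 12.488 × 2/2 = 12.488 mol.
Mass of CO2 = 12.488 mol × 44.01 g/mol = 549.60 g.
Actual mass collected = 549.60 g × 0.759 = 417.15 g.

417.1 g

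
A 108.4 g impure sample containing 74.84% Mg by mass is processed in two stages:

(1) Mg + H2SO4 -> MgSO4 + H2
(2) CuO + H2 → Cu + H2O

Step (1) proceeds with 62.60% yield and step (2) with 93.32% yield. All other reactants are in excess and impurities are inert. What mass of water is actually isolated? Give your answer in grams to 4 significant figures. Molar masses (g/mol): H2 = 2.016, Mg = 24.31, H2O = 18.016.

Pure Mg = 108.4 × 0.7484 = 81.127 g.
n(Mg) = 81.127 / 24.31 = 3.3372 mol.
Step 1 (Mg:H2 = 1:1): theoretical n(H2) = 3.3372 mol; at 62.60% yield, n(H2) = 2.0891 mol.
Step 2 (H2:H2O = 1:1): theoretical n(H2O) = 2.0891 mol, so theoretical mass = 2.0891 × 18.016 = 37.637 g.
At 93.32% yield, actual mass of H2O = 37.637 × 0.9332 = 35.123 g.

35.12 g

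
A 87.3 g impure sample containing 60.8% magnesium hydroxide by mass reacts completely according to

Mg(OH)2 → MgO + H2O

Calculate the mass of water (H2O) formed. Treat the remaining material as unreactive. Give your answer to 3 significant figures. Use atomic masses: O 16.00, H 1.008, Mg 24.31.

16.4 g

Mass of pure Mg(OH)2 = 87.3 g × 0.608 = 53.08 g.
M(Mg(OH)2) = 24.31 + 2(16.00) + 2(1.008) = 58.326 g/mol.
M(H2O) = 2(1.008) + 16.00 = 18.016 g/mol.
n(Mg(OH)2) = 53.08 g / 58.326 g/mol = 0.9100 mol.
From the equation the Mg(OH)2:H2O mole ratio is 1:1, so n(H2O) = 0.9100 × 1/1 = 0.9100 mol.
Mass of H2O = 0.9100 mol × 18.016 g/mol = 16.40 g.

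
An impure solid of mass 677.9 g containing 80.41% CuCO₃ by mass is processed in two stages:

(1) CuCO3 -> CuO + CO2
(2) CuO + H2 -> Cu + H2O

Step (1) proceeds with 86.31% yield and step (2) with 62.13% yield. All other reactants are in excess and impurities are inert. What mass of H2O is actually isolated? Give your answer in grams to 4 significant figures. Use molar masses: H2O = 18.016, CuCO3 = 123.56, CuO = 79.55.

Pure CuCO3 = 677.9 × 0.8041 = 545.10 g.
n(CuCO3) = 545.10 / 123.56 = 4.4116 mol.
Step 1 (CuCO3:CuO = 1:1): theoretical n(CuO) = 4.4116 mol; at 86.31% yield, n(CuO) = 3.8077 mol.
Step 2 (CuO:H2O = 1:1): theoretical n(H2O) = 3.8077 mol, so theoretical mass = 3.8077 × 18.016 = 68.599 g.
At 62.13% yield, actual mass of H2O = 68.599 × 0.6213 = 42.621 g.

42.62 g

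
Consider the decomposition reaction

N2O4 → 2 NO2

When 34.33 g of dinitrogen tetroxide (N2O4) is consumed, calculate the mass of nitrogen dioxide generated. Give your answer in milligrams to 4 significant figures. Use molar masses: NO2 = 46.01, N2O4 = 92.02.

34330 mg

n(N2O4) = 34.330 g / 92.02 g/mol = 0.37307 mol.
From the equation the N2O4:NO2 mole ratio is 1:2, so n(NO2) = 0.37307 × 2/1 = 0.74614 mol.
Mass of NO2 = 0.74614 mol × 46.01 g/mol = 34.330 g.
Converting to mg: 34.330 g = 34330 mg.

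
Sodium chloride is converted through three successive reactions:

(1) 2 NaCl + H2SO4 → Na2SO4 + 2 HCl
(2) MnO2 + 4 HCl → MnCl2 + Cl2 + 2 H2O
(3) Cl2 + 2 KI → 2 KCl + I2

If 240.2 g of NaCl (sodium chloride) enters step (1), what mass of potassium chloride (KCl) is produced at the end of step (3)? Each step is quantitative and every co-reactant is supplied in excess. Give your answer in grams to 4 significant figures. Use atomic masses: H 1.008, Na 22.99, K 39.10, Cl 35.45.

153.2 g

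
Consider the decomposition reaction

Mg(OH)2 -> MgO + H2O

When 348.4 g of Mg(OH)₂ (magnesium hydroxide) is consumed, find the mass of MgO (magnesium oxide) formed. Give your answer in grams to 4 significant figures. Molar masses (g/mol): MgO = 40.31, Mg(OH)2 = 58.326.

n(Mg(OH)2) = 348.40 g / 58.326 g/mol = 5.9733 mol.
From the equation the Mg(OH)2:MgO mole ratio is 1:1, so n(MgO) = 5.9733 × 1/1 = 5.9733 mol.
Mass of MgO = 5.9733 mol × 40.31 g/mol = 240.78 g.

240.8 g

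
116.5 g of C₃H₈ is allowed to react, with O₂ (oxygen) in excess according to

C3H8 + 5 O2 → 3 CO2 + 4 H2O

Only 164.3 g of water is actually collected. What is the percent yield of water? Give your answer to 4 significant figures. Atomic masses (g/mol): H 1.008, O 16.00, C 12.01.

M(C3H8) = 3(12.01) + 8(1.008) = 44.094 g/mol.
M(H2O) = 2(1.008) + 16.00 = 18.016 g/mol.
n(C3H8) = 116.50 g / 44.094 g/mol = 2.6421 mol.
From the equation the C3H8:H2O mole ratio is 1:4, so n(H2O) = 2.6421 × 4/1 = 10.568 mol.
Mass of H2O = 10.568 mol × 18.016 g/mol = 190.40 g.
This is the theoretical yield. Percent yield = 164.3 g / 190.40 g × 100% = 86.292%.

86.29 %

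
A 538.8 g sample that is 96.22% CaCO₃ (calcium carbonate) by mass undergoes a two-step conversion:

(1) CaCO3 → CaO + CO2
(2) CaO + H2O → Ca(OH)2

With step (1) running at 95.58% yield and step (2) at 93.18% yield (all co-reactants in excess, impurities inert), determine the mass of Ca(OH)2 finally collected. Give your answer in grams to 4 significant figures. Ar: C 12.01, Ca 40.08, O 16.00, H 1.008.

Pure CaCO3 = 538.8 × 0.9622 = 518.43 g.
M(CaCO3) = 40.08 + 12.01 + 3(16.00) = 100.09 g/mol.
M(Ca(OH)2) = 40.08 + 2(16.00) + 2(1.008) = 74.096 g/mol.
n(CaCO3) = 518.43 / 100.09 = 5.1797 mol.
Step 1 (CaCO3:CaO = 1:1): theoretical n(CaO) = 5.1797 mol; at 95.58% yield, n(CaO) = 4.9507 mol.
Step 2 (CaO:Ca(OH)2 = 1:1): theoretical n(Ca(OH)2) = 4.9507 mol, so theoretical mass = 4.9507 × 74.096 = 366.83 g.
At 93.18% yield, actual mass of Ca(OH)2 = 366.83 × 0.9318 = 341.81 g.

341.8 g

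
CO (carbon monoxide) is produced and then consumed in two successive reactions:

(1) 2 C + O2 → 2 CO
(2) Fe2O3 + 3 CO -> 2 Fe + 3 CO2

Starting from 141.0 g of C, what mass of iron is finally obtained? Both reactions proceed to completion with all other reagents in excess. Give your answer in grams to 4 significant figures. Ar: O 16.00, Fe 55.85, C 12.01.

M(C) = 12.01 g/mol.
M(Fe) = 55.85 g/mol.
n(C) = 141.00 / 12.01 = 11.740 mol.
Step 1 gives a 2:2 ratio of C to CO, so n(CO) = 11.740 mol.
In step 2 the CO:Fe ratio is 3:2, so n(Fe) = 7.8268 mol.
Mass of Fe = 7.8268 × 55.85 = 437.13 g.

437.1 g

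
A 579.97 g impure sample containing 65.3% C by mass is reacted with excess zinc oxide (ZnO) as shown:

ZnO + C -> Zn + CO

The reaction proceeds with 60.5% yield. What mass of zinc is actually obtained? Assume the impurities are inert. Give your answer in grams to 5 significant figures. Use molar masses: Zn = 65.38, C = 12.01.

1247.3 g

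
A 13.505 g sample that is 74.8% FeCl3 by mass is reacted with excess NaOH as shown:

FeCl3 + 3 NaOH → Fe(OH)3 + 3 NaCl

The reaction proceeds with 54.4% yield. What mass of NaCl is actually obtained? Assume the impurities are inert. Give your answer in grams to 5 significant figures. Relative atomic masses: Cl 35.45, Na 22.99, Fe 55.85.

5.9399 g

Pure FeCl3 available = 13.505 g × 0.748 = 10.1017 g.
M(FeCl3) = 55.85 + 3(35.45) = 162.20 g/mol.
M(NaCl) = 22.99 + 35.45 = 58.44 g/mol.
n(FeCl3) = 10.1017 g / 162.20 g/mol = 0.0622795 mol.
From the equation the FeCl3:NaCl mole ratio is 1:3, so n(NaCl) = 0.0622795 × 3/1 = 0.186839 mol.
Mass of NaCl = 0.186839 mol × 58.44 g/mol = 10.9188 g.
Actual mass collected = 10.9188 g × 0.544 = 5.93985 g.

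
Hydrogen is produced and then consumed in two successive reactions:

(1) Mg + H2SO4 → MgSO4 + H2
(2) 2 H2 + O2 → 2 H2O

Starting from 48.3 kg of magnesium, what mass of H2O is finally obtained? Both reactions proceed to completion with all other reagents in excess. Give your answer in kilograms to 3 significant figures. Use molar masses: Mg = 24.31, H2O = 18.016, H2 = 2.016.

35.8 kg

48.3 kg = 48300 g.
n(Mg) = 48300 / 24.31 = 1987 mol.
Step 1 gives a 1:1 ratio of Mg to H2, so n(H2) = 1987 mol.
In step 2 the H2:H2O ratio is 2:2, so n(H2O) = 1987 mol.
Mass of H2O = 1987 × 18.016 = 35790 g = 35.8 kg.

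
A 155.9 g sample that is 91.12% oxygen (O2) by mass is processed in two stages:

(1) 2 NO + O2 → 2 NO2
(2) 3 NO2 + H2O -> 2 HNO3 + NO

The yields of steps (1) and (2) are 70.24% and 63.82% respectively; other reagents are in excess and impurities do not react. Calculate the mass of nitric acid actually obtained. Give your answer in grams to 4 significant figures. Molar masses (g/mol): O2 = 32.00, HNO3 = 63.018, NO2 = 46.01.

Pure O2 = 155.9 × 0.9112 = 142.06 g.
n(O2) = 142.06 / 32.00 = 4.4393 mol.
Step 1 (O2:NO2 = 1:2): theoretical n(NO2) = 8.8785 mol; at 70.24% yield, n(NO2) = 6.2363 mol.
Step 2 (NO2:HNO3 = 3:2): theoretical n(HNO3) = 4.1575 mol, so theoretical mass = 4.1575 × 63.018 = 262.00 g.
At 63.82% yield, actual mass of HNO3 = 262.00 × 0.6382 = 167.21 g.

167.2 g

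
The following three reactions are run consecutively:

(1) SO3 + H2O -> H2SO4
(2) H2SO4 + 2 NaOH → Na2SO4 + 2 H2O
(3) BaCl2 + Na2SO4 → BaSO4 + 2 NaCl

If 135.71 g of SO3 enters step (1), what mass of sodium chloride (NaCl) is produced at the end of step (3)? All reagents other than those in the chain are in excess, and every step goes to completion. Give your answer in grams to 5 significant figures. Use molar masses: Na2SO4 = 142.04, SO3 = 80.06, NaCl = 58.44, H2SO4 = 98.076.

198.12 g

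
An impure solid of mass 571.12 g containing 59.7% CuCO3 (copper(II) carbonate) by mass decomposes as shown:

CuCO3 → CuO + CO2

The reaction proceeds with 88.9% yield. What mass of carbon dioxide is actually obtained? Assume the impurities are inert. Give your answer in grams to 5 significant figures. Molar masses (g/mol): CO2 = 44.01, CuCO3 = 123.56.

107.96 g

Pure CuCO3 available = 571.12 g × 0.597 = 340.959 g.
n(CuCO3) = 340.959 g / 123.56 g/mol = 2.75946 mol.
From the equation the CuCO3:CO2 mole ratio is 1:1, so n(CO2) = 2.75946 × 1/1 = 2.75946 mol.
Mass of CO2 = 2.75946 mol × 44.01 g/mol = 121.444 g.
Actual mass collected = 121.444 g × 0.889 = 107.963 g.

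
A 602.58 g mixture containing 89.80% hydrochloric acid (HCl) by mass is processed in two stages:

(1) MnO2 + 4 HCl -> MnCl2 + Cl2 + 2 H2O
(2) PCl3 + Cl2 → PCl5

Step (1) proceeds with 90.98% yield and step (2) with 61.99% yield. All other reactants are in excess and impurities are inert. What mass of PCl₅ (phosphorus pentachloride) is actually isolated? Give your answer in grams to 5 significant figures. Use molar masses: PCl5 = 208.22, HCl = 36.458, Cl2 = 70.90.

Pure HCl = 602.58 × 0.8980 = 541.117 g.
n(HCl) = 541.117 / 36.458 = 14.8422 mol.
Step 1 (HCl:Cl2 = 4:1): theoretical n(Cl2) = 3.71055 mol; at 90.98% yield, n(Cl2) = 3.37586 mol.
Step 2 (Cl2:PCl5 = 1:1): theoretical n(PCl5) = 3.37586 mol, so theoretical mass = 3.37586 × 208.22 = 702.921 g.
At 61.99% yield, actual mass of PCl5 = 702.921 × 0.6199 = 435.741 g.

435.74 g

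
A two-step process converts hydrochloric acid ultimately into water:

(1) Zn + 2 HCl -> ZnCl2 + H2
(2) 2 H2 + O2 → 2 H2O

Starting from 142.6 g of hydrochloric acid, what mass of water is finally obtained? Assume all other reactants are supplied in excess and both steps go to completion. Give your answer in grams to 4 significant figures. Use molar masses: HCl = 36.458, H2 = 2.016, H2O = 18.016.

35.23 g

n(HCl) = 142.60 / 36.458 = 3.9114 mol.
Step 1 gives a 2:1 ratio of HCl to H2, so n(H2) = 1.9557 mol.
In step 2 the H2:H2O ratio is 2:2, so n(H2O) = 1.9557 mol.
Mass of H2O = 1.9557 × 18.016 = 35.233 g.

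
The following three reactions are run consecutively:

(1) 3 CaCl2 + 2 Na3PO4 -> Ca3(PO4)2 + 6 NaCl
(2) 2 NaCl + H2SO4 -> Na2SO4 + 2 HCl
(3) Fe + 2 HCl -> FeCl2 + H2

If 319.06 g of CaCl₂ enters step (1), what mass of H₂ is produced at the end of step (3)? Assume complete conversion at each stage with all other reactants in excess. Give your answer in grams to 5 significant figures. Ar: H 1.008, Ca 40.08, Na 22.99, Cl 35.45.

5.7959 g

M(CaCl2) = 40.08 + 2(35.45) = 110.98 g/mol.
M(H2) = 2(1.008) = 2.016 g/mol.
n(CaCl2) = 319.06 / 110.98 = 2.87493 mol.
Reaction (1): CaCl2→NaCl ratio 3:6 ⇒ n(NaCl) = 5.74986 mol.
Reaction (2): NaCl→HCl ratio 2:2 ⇒ n(HCl) = 5.74986 mol.
Reaction (3): HCl→H2 ratio 2:1 ⇒ n(H2) = 2.87493 mol.
Mass of H2 = 2.87493 × 2.016 = 5.79586 g.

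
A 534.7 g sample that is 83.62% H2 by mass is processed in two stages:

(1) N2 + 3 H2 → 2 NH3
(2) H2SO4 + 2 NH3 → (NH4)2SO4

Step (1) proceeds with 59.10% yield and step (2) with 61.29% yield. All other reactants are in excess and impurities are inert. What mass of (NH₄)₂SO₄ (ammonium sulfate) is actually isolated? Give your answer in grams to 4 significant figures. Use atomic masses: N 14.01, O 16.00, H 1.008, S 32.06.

Pure H2 = 534.7 × 0.8362 = 447.12 g.
M(H2) = 2(1.008) = 2.016 g/mol.
M((NH4)2SO4) = 2(14.01) + 8(1.008) + 32.06 + 4(16.00) = 132.144 g/mol.
n(H2) = 447.12 / 2.016 = 221.78 mol.
Step 1 (H2:NH3 = 3:2): theoretical n(NH3) = 147.86 mol; at 59.10% yield, n(NH3) = 87.383 mol.
Step 2 (NH3:(NH4)2SO4 = 2:1): theoretical n((NH4)2SO4) = 43.691 mol, so theoretical mass = 43.691 × 132.144 = 5773.6 g.
At 61.29% yield, actual mass of (NH4)2SO4 = 5773.6 × 0.6129 = 3538.6 g.

3539 g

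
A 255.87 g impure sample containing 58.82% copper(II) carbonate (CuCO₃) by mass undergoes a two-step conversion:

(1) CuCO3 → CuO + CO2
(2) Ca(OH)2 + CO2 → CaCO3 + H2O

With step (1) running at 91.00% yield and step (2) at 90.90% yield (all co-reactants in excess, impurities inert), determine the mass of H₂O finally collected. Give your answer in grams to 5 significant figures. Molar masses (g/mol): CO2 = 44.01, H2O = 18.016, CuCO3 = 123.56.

18.152 g

Pure CuCO3 = 255.87 × 0.5882 = 150.503 g.
n(CuCO3) = 150.503 / 123.56 = 1.21805 mol.
Step 1 (CuCO3:CO2 = 1:1): theoretical n(CO2) = 1.21805 mol; at 91.00% yield, n(CO2) = 1.10843 mol.
Step 2 (CO2:H2O = 1:1): theoretical n(H2O) = 1.10843 mol, so theoretical mass = 1.10843 × 18.016 = 19.9695 g.
At 90.90% yield, actual mass of H2O = 19.9695 × 0.9090 = 18.1522 g.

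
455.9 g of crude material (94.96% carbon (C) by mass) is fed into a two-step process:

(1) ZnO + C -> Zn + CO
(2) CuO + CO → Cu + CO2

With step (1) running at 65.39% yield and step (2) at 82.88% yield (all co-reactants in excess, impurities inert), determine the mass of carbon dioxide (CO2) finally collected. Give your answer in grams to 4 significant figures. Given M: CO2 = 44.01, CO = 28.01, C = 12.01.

Pure C = 455.9 × 0.9496 = 432.92 g.
n(C) = 432.92 / 12.01 = 36.047 mol.
Step 1 (C:CO = 1:1): theoretical n(CO) = 36.047 mol; at 65.39% yield, n(CO) = 23.571 mol.
Step 2 (CO:CO2 = 1:1): theoretical n(CO2) = 23.571 mol, so theoretical mass = 23.571 × 44.01 = 1037.4 g.
At 82.88% yield, actual mass of CO2 = 1037.4 × 0.8288 = 859.76 g.

859.8 g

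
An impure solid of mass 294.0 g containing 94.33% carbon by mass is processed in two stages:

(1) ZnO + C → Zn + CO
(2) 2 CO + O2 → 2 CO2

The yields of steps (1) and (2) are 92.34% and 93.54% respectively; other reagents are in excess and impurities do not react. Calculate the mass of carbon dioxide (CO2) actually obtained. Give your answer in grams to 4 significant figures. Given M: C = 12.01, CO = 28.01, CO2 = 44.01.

Pure C = 294.0 × 0.9433 = 277.33 g.
n(C) = 277.33 / 12.01 = 23.092 mol.
Step 1 (C:CO = 1:1): theoretical n(CO) = 23.092 mol; at 92.34% yield, n(CO) = 21.323 mol.
Step 2 (CO:CO2 = 2:2): theoretical n(CO2) = 21.323 mol, so theoretical mass = 21.323 × 44.01 = 938.42 g.
At 93.54% yield, actual mass of CO2 = 938.42 × 0.9354 = 877.79 g.

877.8 g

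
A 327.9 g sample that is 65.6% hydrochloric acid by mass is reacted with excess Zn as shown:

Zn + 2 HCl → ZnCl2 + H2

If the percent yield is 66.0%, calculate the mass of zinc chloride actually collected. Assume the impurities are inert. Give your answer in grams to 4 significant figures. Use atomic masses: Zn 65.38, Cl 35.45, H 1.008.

Pure HCl available = 327.9 g × 0.656 = 215.10 g.
M(HCl) = 1.008 + 35.45 = 36.458 g/mol.
M(ZnCl2) = 65.38 + 2(35.45) = 136.28 g/mol.
n(HCl) = 215.10 g / 36.458 g/mol = 5.9000 mol.
From the equation the HCl:ZnCl2 mole ratio is 2:1, so n(ZnCl2) = 5.9000 × 1/2 = 2.9500 mol.
Mass of ZnCl2 = 2.9500 mol × 136.28 g/mol = 402.03 g.
Actual mass collected = 402.03 g × 0.660 = 265.34 g.

265.3 g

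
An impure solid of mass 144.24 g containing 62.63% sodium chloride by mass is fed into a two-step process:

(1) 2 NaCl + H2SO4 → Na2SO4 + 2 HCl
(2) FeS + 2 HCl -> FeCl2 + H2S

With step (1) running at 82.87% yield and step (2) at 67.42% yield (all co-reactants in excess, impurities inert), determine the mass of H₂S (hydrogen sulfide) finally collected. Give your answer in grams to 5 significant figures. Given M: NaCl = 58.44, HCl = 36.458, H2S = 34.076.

Pure NaCl = 144.24 × 0.6263 = 90.3375 g.
n(NaCl) = 90.3375 / 58.44 = 1.54582 mol.
Step 1 (NaCl:HCl = 2:2): theoretical n(HCl) = 1.54582 mol; at 82.87% yield, n(HCl) = 1.28102 mol.
Step 2 (HCl:H2S = 2:1): theoretical n(H2S) = 0.640509 mol, so theoretical mass = 0.640509 × 34.076 = 21.8260 g.
At 67.42% yield, actual mass of H2S = 21.8260 × 0.6742 = 14.7151 g.

14.715 g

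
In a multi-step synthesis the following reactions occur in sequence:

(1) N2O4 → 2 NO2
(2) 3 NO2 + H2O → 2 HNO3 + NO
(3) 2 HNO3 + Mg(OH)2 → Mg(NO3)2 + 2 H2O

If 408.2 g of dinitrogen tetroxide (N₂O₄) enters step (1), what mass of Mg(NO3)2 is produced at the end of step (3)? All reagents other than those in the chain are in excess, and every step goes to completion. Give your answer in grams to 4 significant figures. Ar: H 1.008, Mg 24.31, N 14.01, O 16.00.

M(N2O4) = 2(14.01) + 4(16.00) = 92.02 g/mol.
M(Mg(NO3)2) = 24.31 + 2(14.01) + 6(16.00) = 148.33 g/mol.
n(N2O4) = 408.2 / 92.02 = 4.4360 mol.
Reaction (1): N2O4→NO2 ratio 1:2 ⇒ n(NO2) = 8.8720 mol.
Reaction (2): NO2→HNO3 ratio 3:2 ⇒ n(HNO3) = 5.9147 mol.
Reaction (3): HNO3→Mg(NO3)2 ratio 2:1 ⇒ n(Mg(NO3)2) = 2.9573 mol.
Mass of Mg(NO3)2 = 2.9573 × 148.33 = 438.66 g.

438.7 g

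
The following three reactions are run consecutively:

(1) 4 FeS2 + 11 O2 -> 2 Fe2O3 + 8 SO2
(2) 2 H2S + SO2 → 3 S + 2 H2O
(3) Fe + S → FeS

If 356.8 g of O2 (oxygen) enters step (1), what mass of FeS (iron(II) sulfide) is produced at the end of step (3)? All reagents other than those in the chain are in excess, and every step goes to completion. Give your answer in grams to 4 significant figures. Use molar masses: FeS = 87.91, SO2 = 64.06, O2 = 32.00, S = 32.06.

n(O2) = 356.8 / 32.00 = 11.150 mol.
Reaction (1): O2→SO2 ratio 11:8 ⇒ n(SO2) = 8.1091 mol.
Reaction (2): SO2→S ratio 1:3 ⇒ n(S) = 24.327 mol.
Reaction (3): S→FeS ratio 1:1 ⇒ n(FeS) = 24.327 mol.
Mass of FeS = 24.327 × 87.91 = 2138.6 g.

2139 g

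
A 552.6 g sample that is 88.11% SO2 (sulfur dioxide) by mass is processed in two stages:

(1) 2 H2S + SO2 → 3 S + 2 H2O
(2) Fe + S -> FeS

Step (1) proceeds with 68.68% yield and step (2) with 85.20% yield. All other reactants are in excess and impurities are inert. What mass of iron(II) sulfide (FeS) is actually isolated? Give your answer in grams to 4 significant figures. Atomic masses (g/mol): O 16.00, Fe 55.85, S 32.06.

1173 g

Pure SO2 = 552.6 × 0.8811 = 486.90 g.
M(SO2) = 32.06 + 2(16.00) = 64.06 g/mol.
M(FeS) = 55.85 + 32.06 = 87.91 g/mol.
n(SO2) = 486.90 / 64.06 = 7.6006 mol.
Step 1 (SO2:S = 1:3): theoretical n(S) = 22.802 mol; at 68.68% yield, n(S) = 15.660 mol.
Step 2 (S:FeS = 1:1): theoretical n(FeS) = 15.660 mol, so theoretical mass = 15.660 × 87.91 = 1376.7 g.
At 85.20% yield, actual mass of FeS = 1376.7 × 0.8520 = 1172.9 g.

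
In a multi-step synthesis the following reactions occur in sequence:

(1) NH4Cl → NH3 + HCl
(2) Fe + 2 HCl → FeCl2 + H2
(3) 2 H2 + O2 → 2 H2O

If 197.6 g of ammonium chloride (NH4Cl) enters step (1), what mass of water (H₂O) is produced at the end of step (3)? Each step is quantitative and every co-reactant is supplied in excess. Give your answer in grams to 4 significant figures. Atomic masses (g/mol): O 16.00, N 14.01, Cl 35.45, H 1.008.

M(NH4Cl) = 14.01 + 4(1.008) + 35.45 = 53.492 g/mol.
M(H2O) = 2(1.008) + 16.00 = 18.016 g/mol.
n(NH4Cl) = 197.6 / 53.492 = 3.6940 mol.
Reaction (1): NH4Cl→HCl ratio 1:1 ⇒ n(HCl) = 3.6940 mol.
Reaction (2): HCl→H2 ratio 2:1 ⇒ n(H2) = 1.8470 mol.
Reaction (3): H2→H2O ratio 2:2 ⇒ n(H2O) = 1.8470 mol.
Mass of H2O = 1.8470 × 18.016 = 33.276 g.

33.28 g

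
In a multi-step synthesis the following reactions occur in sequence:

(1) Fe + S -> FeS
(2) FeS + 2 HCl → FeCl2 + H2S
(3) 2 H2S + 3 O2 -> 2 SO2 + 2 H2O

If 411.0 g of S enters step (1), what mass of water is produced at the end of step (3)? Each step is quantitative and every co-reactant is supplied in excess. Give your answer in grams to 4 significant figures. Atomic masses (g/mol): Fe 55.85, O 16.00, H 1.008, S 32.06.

231.0 g

M(S) = 32.06 g/mol.
M(H2O) = 2(1.008) + 16.00 = 18.016 g/mol.
n(S) = 411.0 / 32.06 = 12.820 mol.
Reaction (1): S→FeS ratio 1:1 ⇒ n(FeS) = 12.820 mol.
Reaction (2): FeS→H2S ratio 1:1 ⇒ n(H2S) = 12.820 mol.
Reaction (3): H2S→H2O ratio 2:2 ⇒ n(H2O) = 12.820 mol.
Mass of H2O = 12.820 × 18.016 = 230.96 g.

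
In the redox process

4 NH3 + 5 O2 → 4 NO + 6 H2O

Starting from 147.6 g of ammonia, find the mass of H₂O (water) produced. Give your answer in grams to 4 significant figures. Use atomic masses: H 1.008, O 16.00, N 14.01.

M(NH3) = 14.01 + 3(1.008) = 17.034 g/mol.
M(H2O) = 2(1.008) + 16.00 = 18.016 g/mol.
n(NH3) = 147.60 g / 17.034 g/mol = 8.6650 mol.
From the equation the NH3:H2O mole ratio is 4:6, so n(H2O) = 8.6650 × 6/4 = 12.998 mol.
Mass of H2O = 12.998 mol × 18.016 g/mol = 234.16 g.

234.2 g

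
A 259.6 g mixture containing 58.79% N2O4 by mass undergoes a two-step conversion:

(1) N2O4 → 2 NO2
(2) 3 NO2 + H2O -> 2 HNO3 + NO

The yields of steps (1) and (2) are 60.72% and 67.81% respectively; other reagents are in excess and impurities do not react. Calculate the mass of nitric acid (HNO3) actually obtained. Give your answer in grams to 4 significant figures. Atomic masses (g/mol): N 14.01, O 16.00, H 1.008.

57.38 g

Pure N2O4 = 259.6 × 0.5879 = 152.62 g.
M(N2O4) = 2(14.01) + 4(16.00) = 92.02 g/mol.
M(HNO3) = 1.008 + 14.01 + 3(16.00) = 63.018 g/mol.
n(N2O4) = 152.62 / 92.02 = 1.6585 mol.
Step 1 (N2O4:NO2 = 1:2): theoretical n(NO2) = 3.3171 mol; at 60.72% yield, n(NO2) = 2.0141 mol.
Step 2 (NO2:HNO3 = 3:2): theoretical n(HNO3) = 1.3428 mol, so theoretical mass = 1.3428 × 63.018 = 84.618 g.
At 67.81% yield, actual mass of HNO3 = 84.618 × 0.6781 = 57.379 g.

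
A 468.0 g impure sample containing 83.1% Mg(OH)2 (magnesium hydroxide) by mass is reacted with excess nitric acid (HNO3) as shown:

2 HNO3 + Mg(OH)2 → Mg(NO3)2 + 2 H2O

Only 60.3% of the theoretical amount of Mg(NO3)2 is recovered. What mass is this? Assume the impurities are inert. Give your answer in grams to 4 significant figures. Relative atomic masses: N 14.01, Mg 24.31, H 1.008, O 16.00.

Pure Mg(OH)2 available = 468.0 g × 0.831 = 388.91 g.
M(Mg(OH)2) = 24.31 + 2(16.00) + 2(1.008) = 58.326 g/mol.
M(Mg(NO3)2) = 24.31 + 2(14.01) + 6(16.00) = 148.33 g/mol.
n(Mg(OH)2) = 388.91 g / 58.326 g/mol = 6.6678 mol.
From the equation the Mg(OH)2:Mg(NO3)2 mole ratio is 1:1, so n(Mg(NO3)2) = 6.6678 × 1/1 = 6.6678 mol.
Mass of Mg(NO3)2 = 6.6678 mol × 148.33 g/mol = 989.04 g.
Actual mass collected = 989.04 g × 0.603 = 596.39 g.

596.4 g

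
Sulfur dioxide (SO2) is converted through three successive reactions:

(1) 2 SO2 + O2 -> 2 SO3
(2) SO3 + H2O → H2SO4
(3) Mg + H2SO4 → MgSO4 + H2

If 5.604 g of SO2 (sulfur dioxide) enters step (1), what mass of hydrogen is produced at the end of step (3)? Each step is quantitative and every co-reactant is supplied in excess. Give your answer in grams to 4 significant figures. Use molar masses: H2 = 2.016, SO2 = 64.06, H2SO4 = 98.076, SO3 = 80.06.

n(SO2) = 5.604 / 64.06 = 0.087480 mol.
Reaction (1): SO2→SO3 ratio 2:2 ⇒ n(SO3) = 0.087480 mol.
Reaction (2): SO3→H2SO4 ratio 1:1 ⇒ n(H2SO4) = 0.087480 mol.
Reaction (3): H2SO4→H2 ratio 1:1 ⇒ n(H2) = 0.087480 mol.
Mass of H2 = 0.087480 × 2.016 = 0.17636 g.

0.1764 g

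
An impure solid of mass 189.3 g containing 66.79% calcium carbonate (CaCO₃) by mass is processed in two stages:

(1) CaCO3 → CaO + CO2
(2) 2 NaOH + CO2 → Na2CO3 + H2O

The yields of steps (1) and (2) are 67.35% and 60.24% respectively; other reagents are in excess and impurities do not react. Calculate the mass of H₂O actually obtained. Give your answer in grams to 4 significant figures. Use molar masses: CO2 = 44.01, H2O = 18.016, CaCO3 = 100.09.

Pure CaCO3 = 189.3 × 0.6679 = 126.43 g.
n(CaCO3) = 126.43 / 100.09 = 1.2632 mol.
Step 1 (CaCO3:CO2 = 1:1): theoretical n(CO2) = 1.2632 mol; at 67.35% yield, n(CO2) = 0.85076 mol.
Step 2 (CO2:H2O = 1:1): theoretical n(H2O) = 0.85076 mol, so theoretical mass = 0.85076 × 18.016 = 15.327 g.
At 60.24% yield, actual mass of H2O = 15.327 × 0.6024 = 9.2332 g.

9.233 g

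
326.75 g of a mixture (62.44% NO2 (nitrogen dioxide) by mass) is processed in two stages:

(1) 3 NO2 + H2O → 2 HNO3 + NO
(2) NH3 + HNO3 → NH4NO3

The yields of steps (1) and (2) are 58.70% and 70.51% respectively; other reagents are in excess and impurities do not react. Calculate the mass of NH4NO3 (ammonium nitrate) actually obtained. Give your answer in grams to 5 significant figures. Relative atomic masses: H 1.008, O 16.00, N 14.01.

97.948 g

Pure NO2 = 326.75 × 0.6244 = 204.023 g.
M(NO2) = 14.01 + 2(16.00) = 46.01 g/mol.
M(NH4NO3) = 2(14.01) + 4(1.008) + 3(16.00) = 80.052 g/mol.
n(NO2) = 204.023 / 46.01 = 4.43431 mol.
Step 1 (NO2:HNO3 = 3:2): theoretical n(HNO3) = 2.95621 mol; at 58.70% yield, n(HNO3) = 1.73529 mol.
Step 2 (HNO3:NH4NO3 = 1:1): theoretical n(NH4NO3) = 1.73529 mol, so theoretical mass = 1.73529 × 80.052 = 138.914 g.
At 70.51% yield, actual mass of NH4NO3 = 138.914 × 0.7051 = 97.9481 g.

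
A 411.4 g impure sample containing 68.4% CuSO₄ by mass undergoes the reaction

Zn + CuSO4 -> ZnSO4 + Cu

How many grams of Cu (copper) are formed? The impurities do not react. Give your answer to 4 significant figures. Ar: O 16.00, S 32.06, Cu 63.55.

112.0 g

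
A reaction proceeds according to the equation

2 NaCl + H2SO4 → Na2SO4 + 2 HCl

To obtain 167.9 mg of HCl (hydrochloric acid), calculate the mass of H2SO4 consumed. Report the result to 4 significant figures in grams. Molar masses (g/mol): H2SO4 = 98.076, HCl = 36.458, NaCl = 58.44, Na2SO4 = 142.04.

0.2258 g

Convert: 167.9 mg = 0.16790 g.
n(HCl) = 0.16790 g / 36.458 g/mol = 0.0046053 mol.
From the equation the HCl:H2SO4 mole ratio is 2:1, so n(H2SO4) = 0.0046053 × 1/2 = 0.0023026 mol.
Mass of H2SO4 = 0.0023026 mol × 98.076 g/mol = 0.22583 g.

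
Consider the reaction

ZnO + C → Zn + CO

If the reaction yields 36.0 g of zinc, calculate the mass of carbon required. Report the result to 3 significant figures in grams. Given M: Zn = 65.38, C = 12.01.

6.61 g

n(Zn) = 36.00 g / 65.38 g/mol = 0.5506 mol.
From the equation the Zn:C mole ratio is 1:1, so n(C) = 0.5506 × 1/1 = 0.5506 mol.
Mass of C = 0.5506 mol × 12.01 g/mol = 6.613 g.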